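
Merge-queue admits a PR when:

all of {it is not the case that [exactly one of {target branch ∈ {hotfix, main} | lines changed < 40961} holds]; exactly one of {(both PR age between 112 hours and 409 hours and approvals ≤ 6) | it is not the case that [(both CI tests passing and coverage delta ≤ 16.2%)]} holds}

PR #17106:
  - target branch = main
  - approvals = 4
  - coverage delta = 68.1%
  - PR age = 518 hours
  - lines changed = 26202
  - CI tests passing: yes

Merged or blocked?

Merged

Atomic conditions:
  target branch ∈ {hotfix, main}: main is in the set → true
  lines changed < 40961: 26202 < 40961 is true
  PR age between 112 hours and 409 hours: 518 in [112, 409] is false
  approvals ≤ 6: 4 ≤ 6 is true
  CI tests passing: yes → true
  coverage delta ≤ 16.2%: 68.1 ≤ 16.2 is false
Combine:
[1.1] exactly-one(true, true) = false
[1] NOT false = true
[2.1] false AND true = false
[2.2.1] true AND false = false
[2.2] NOT false = true
[2] exactly-one(false, true) = true
[root] true AND true = true
Overall: true → merged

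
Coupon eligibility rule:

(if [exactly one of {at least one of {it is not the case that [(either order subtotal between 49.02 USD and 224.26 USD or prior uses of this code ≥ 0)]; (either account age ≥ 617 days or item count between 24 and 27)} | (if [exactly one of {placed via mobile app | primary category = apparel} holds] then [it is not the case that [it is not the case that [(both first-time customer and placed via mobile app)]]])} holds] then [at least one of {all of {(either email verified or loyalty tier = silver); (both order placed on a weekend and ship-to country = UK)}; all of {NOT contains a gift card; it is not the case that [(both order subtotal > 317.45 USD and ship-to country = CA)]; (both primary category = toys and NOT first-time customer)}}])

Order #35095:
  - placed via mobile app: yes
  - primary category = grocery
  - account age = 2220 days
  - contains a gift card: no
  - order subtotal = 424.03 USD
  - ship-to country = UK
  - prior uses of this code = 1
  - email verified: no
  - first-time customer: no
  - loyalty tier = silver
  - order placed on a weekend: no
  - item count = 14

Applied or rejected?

Rejected

Atomic conditions:
  order subtotal between 49.02 USD and 224.26 USD: 424.03 in [49.02, 224.26] is false
  prior uses of this code ≥ 0: 1 ≥ 0 is true
  account age ≥ 617 days: 2220 ≥ 617 is true
  item count between 24 and 27: 14 in [24, 27] is false
  placed via mobile app: yes → true
  primary category = apparel: grocery == apparel is false
  first-time customer: no → false
  email verified: no → false
  loyalty tier = silver: silver == silver is true
  order placed on a weekend: no → false
  ship-to country = UK: UK == UK is true
  NOT contains a gift card: no → true
  order subtotal > 317.45 USD: 424.03 > 317.45 is true
  ship-to country = CA: UK == CA is false
  primary category = toys: grocery == toys is false
  NOT first-time customer: no → true
Combine:
[1.1.1.1] false OR true = true
[1.1.1] NOT true = false
[1.1.2] true OR false = true
[1.1] false OR true = true
[1.2.1] exactly-one(true, false) = true
[1.2.2.1.1] false AND true = false
[1.2.2.1] NOT false = true
[1.2.2] NOT true = false
[1.2] true → false = false
[1] exactly-one(true, false) = true
[2.1.1] false OR true = true
[2.1.2] false AND true = false
[2.1] true AND false = false
[2.2.2.1] true AND false = false
[2.2.2] NOT false = true
[2.2.3] false AND true = false
[2.2] true AND true AND false = false
[2] false OR false = false
[root] true → false = false
Overall: false → rejected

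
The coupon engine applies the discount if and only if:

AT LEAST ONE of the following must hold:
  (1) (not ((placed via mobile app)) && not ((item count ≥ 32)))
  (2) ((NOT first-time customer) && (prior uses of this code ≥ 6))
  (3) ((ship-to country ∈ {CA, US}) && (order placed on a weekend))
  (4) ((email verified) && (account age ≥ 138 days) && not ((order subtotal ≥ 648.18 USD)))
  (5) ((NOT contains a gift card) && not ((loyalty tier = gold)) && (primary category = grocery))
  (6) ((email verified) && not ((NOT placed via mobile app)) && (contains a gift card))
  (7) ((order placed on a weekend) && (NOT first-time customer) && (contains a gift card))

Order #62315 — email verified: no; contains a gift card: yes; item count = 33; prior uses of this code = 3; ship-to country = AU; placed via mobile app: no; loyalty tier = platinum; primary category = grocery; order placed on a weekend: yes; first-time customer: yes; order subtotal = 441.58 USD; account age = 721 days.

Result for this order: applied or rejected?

Rejected

Atomic conditions:
  placed via mobile app: no → false
  item count ≥ 32: 33 ≥ 32 is true
  NOT first-time customer: yes → false
  prior uses of this code ≥ 6: 3 ≥ 6 is false
  ship-to country ∈ {CA, US}: AU is not in the set → false
  order placed on a weekend: yes → true
  email verified: no → false
  account age ≥ 138 days: 721 ≥ 138 is true
  order subtotal ≥ 648.18 USD: 441.58 ≥ 648.18 is false
  NOT contains a gift card: yes → false
  loyalty tier = gold: platinum == gold is false
  primary category = grocery: grocery == grocery is true
  NOT placed via mobile app: no → true
  contains a gift card: yes → true
Combine:
[1.1] NOT false = true
[1.2] NOT true = false
[1] true AND false = false
[2] false AND false = false
[3] false AND true = false
[4.3] NOT false = true
[4] false AND true AND true = false
[5.2] NOT false = true
[5] false AND true AND true = false
[6.2] NOT true = false
[6] false AND false AND true = false
[7] true AND false AND true = false
[root] false OR false OR false OR false OR false OR false OR false = false
Overall: false → rejected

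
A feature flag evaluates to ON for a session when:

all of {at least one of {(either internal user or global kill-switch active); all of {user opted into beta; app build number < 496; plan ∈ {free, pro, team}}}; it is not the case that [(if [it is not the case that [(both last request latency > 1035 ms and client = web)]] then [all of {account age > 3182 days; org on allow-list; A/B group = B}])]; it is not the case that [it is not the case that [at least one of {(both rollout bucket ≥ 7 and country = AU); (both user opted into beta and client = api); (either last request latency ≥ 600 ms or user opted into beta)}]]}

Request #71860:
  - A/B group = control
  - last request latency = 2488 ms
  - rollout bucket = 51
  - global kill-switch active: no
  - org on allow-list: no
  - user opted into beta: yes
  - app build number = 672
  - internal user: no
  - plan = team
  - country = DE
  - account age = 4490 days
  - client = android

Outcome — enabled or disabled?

Atomic conditions:
  internal user: no → false
  global kill-switch active: no → false
  user opted into beta: yes → true
  app build number < 496: 672 < 496 is false
  plan ∈ {free, pro, team}: team is in the set → true
  last request latency > 1035 ms: 2488 > 1035 is true
  client = web: android == web is false
  account age > 3182 days: 4490 > 3182 is true
  org on allow-list: no → false
  A/B group = B: control == B is false
  rollout bucket ≥ 7: 51 ≥ 7 is true
  country = AU: DE == AU is false
  client = api: android == api is false
  last request latency ≥ 600 ms: 2488 ≥ 600 is true
Combine:
[1.1] false OR false = false
[1.2] true AND false AND true = false
[1] false OR false = false
[2.1.1.1] true AND false = false
[2.1.1] NOT false = true
[2.1.2] true AND false AND false = false
[2.1] true → false = false
[2] NOT false = true
[3.1.1.1] true AND false = false
[3.1.1.2] true AND false = false
[3.1.1.3] true OR true = true
[3.1.1] false OR false OR true = true
[3.1] NOT true = false
[3] NOT false = true
[root] false AND true AND true = false
Overall: false → disabled

Disabled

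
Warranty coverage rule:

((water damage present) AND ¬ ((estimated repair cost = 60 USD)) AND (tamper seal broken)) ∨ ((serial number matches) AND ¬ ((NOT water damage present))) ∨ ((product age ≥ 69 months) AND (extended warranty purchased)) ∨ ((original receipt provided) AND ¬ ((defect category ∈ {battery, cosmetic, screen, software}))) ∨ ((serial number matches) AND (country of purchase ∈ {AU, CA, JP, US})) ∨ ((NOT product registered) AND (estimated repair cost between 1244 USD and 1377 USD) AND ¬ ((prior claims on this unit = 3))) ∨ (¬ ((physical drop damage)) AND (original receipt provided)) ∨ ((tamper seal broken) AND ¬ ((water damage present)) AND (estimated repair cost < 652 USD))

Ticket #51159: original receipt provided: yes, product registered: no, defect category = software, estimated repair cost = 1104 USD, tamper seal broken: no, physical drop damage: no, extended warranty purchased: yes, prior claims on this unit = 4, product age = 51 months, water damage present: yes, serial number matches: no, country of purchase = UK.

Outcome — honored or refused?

Atomic conditions:
  water damage present: yes → true
  estimated repair cost = 60 USD: 1104 == 60 is false
  tamper seal broken: no → false
  serial number matches: no → false
  NOT water damage present: yes → false
  product age ≥ 69 months: 51 ≥ 69 is false
  extended warranty purchased: yes → true
  original receipt provided: yes → true
  defect category ∈ {battery, cosmetic, screen, software}: software is in the set → true
  country of purchase ∈ {AU, CA, JP, US}: UK is not in the set → false
  NOT product registered: no → true
  estimated repair cost between 1244 USD and 1377 USD: 1104 in [1244, 1377] is false
  prior claims on this unit = 3: 4 == 3 is false
  physical drop damage: no → false
  estimated repair cost < 652 USD: 1104 < 652 is false
Combine:
[1.2] NOT false = true
[1] true AND true AND false = false
[2.2] NOT false = true
[2] false AND true = false
[3] false AND true = false
[4.2] NOT true = false
[4] true AND false = false
[5] false AND false = false
[6.3] NOT false = true
[6] true AND false AND true = false
[7.1] NOT false = true
[7] true AND true = true
[8.2] NOT true = false
[8] false AND false AND false = false
[root] false OR false OR false OR false OR false OR false OR true OR false = true
Overall: true → honored

Honored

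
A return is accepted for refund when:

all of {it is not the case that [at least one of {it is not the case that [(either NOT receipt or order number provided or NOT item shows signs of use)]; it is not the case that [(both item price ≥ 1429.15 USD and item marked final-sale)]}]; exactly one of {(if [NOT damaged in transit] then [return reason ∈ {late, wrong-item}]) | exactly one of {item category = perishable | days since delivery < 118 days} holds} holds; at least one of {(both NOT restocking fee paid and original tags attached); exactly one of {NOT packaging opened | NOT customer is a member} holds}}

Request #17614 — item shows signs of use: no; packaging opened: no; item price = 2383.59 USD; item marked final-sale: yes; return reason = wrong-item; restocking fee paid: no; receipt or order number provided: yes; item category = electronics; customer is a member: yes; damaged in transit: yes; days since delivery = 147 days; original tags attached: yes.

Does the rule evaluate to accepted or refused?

Atomic conditions:
  NOT receipt or order number provided: yes → false
  NOT item shows signs of use: no → true
  item price ≥ 1429.15 USD: 2383.59 ≥ 1429.15 is true
  item marked final-sale: yes → true
  NOT damaged in transit: yes → false
  return reason ∈ {late, wrong-item}: wrong-item is in the set → true
  item category = perishable: electronics == perishable is false
  days since delivery < 118 days: 147 < 118 is false
  NOT restocking fee paid: no → true
  original tags attached: yes → true
  NOT packaging opened: no → true
  NOT customer is a member: yes → false
Combine:
[1.1.1.1] false OR true = true
[1.1.1] NOT true = false
[1.1.2.1] true AND true = true
[1.1.2] NOT true = false
[1.1] false OR false = false
[1] NOT false = true
[2.1] false → true (antecedent false ⇒ implication holds) = true
[2.2] exactly-one(false, false) = false
[2] exactly-one(true, false) = true
[3.1] true AND true = true
[3.2] exactly-one(true, false) = true
[3] true OR true = true
[root] true AND true AND true = true
Overall: true → accepted

Accepted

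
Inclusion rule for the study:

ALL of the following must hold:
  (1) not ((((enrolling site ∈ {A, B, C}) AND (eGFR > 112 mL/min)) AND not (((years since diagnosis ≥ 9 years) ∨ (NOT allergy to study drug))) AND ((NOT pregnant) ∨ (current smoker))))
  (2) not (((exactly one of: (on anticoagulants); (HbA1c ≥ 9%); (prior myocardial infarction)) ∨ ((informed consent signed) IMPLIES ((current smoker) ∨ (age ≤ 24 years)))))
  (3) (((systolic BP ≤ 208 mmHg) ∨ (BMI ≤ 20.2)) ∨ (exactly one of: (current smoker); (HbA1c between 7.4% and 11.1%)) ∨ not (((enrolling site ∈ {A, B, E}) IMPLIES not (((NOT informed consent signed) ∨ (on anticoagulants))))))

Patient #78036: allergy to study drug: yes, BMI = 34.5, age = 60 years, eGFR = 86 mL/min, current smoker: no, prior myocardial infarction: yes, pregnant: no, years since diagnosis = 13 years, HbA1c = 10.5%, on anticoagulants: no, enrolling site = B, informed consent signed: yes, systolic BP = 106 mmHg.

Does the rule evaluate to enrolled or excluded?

Enrolled

Atomic conditions:
  enrolling site ∈ {A, B, C}: B is in the set → true
  eGFR > 112 mL/min: 86 > 112 is false
  years since diagnosis ≥ 9 years: 13 ≥ 9 is true
  NOT allergy to study drug: yes → false
  NOT pregnant: no → true
  current smoker: no → false
  on anticoagulants: no → false
  HbA1c ≥ 9%: 10.5 ≥ 9 is true
  prior myocardial infarction: yes → true
  informed consent signed: yes → true
  age ≤ 24 years: 60 ≤ 24 is false
  systolic BP ≤ 208 mmHg: 106 ≤ 208 is true
  BMI ≤ 20.2: 34.5 ≤ 20.2 is false
  HbA1c between 7.4% and 11.1%: 10.5 in [7.4, 11.1] is true
  enrolling site ∈ {A, B, E}: B is in the set → true
  NOT informed consent signed: yes → false
Combine:
[1.1.1] true AND false = false
[1.1.2.1] true OR false = true
[1.1.2] NOT true = false
[1.1.3] true OR false = true
[1.1] false AND false AND true = false
[1] NOT false = true
[2.1.1] exactly-one(false, true, true) = false
[2.1.2.2] false OR false = false
[2.1.2] true → false = false
[2.1] false OR false = false
[2] NOT false = true
[3.1] true OR false = true
[3.2] exactly-one(false, true) = true
[3.3.1.2.1] false OR false = false
[3.3.1.2] NOT false = true
[3.3.1] true → true = true
[3.3] NOT true = false
[3] true OR true OR false = true
[root] true AND true AND true = true
Overall: true → enrolled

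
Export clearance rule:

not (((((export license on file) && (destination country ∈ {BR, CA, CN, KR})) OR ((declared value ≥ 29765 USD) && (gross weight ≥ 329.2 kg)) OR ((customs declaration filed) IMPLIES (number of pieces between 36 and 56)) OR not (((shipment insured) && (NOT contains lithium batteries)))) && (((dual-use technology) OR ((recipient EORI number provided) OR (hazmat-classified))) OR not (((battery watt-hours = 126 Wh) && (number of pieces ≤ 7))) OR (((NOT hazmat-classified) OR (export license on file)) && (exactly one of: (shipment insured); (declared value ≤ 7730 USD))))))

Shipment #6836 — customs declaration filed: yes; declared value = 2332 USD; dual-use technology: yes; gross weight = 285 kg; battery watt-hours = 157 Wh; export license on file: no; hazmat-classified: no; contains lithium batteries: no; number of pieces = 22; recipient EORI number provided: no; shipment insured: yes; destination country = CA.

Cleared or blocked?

Atomic conditions:
  export license on file: no → false
  destination country ∈ {BR, CA, CN, KR}: CA is in the set → true
  declared value ≥ 29765 USD: 2332 ≥ 29765 is false
  gross weight ≥ 329.2 kg: 285 ≥ 329.2 is false
  customs declaration filed: yes → true
  number of pieces between 36 and 56: 22 in [36, 56] is false
  shipment insured: yes → true
  NOT contains lithium batteries: no → true
  dual-use technology: yes → true
  recipient EORI number provided: no → false
  hazmat-classified: no → false
  battery watt-hours = 126 Wh: 157 == 126 is false
  number of pieces ≤ 7: 22 ≤ 7 is false
  NOT hazmat-classified: no → true
  declared value ≤ 7730 USD: 2332 ≤ 7730 is true
Combine:
[1.1.1] false AND true = false
[1.1.2] false AND false = false
[1.1.3] true → false = false
[1.1.4.1] true AND true = true
[1.1.4] NOT true = false
[1.1] false OR false OR false OR false = false
[1.2.1.2] false OR false = false
[1.2.1] true OR false = true
[1.2.2.1] false AND false = false
[1.2.2] NOT false = true
[1.2.3.1] true OR false = true
[1.2.3.2] exactly-one(true, true) = false
[1.2.3] true AND false = false
[1.2] true OR true OR false = true
[1] false AND true = false
[root] NOT false = true
Overall: true → cleared

Cleared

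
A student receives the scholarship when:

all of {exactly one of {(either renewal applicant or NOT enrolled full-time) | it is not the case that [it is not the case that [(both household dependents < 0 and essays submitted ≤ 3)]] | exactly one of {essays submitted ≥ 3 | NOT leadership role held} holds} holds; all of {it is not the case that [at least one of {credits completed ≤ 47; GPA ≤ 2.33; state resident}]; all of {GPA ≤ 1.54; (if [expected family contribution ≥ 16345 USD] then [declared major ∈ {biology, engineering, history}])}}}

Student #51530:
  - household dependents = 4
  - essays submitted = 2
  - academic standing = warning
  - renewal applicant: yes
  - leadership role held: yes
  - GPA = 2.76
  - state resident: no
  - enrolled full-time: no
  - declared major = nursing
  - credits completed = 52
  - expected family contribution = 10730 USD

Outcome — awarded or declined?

Atomic conditions:
  renewal applicant: yes → true
  NOT enrolled full-time: no → true
  household dependents < 0: 4 < 0 is false
  essays submitted ≤ 3: 2 ≤ 3 is true
  essays submitted ≥ 3: 2 ≥ 3 is false
  NOT leadership role held: yes → false
  credits completed ≤ 47: 52 ≤ 47 is false
  GPA ≤ 2.33: 2.76 ≤ 2.33 is false
  state resident: no → false
  GPA ≤ 1.54: 2.76 ≤ 1.54 is false
  expected family contribution ≥ 16345 USD: 10730 ≥ 16345 is false
  declared major ∈ {biology, engineering, history}: nursing is not in the set → false
Combine:
[1.1] true OR true = true
[1.2.1.1] false AND true = false
[1.2.1] NOT false = true
[1.2] NOT true = false
[1.3] exactly-one(false, false) = false
[1] exactly-one(true, false, false) = true
[2.1.1] false OR false OR false = false
[2.1] NOT false = true
[2.2.2] false → false (antecedent false ⇒ implication holds) = true
[2.2] false AND true = false
[2] true AND false = false
[root] true AND false = false
Overall: false → declined

Declined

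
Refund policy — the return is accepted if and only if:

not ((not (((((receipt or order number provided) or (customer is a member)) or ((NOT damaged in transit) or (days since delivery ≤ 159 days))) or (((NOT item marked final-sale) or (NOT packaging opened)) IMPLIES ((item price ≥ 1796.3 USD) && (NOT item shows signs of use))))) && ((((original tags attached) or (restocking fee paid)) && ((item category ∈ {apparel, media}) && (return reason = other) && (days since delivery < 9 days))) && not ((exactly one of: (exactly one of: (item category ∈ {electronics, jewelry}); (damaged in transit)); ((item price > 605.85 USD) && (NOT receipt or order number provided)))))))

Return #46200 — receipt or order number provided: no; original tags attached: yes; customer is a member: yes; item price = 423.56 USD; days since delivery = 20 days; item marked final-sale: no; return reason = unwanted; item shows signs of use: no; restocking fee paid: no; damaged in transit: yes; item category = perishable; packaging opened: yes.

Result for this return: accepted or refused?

Accepted

Atomic conditions:
  receipt or order number provided: no → false
  customer is a member: yes → true
  NOT damaged in transit: yes → false
  days since delivery ≤ 159 days: 20 ≤ 159 is true
  NOT item marked final-sale: no → true
  NOT packaging opened: yes → false
  item price ≥ 1796.3 USD: 423.56 ≥ 1796.3 is false
  NOT item shows signs of use: no → true
  original tags attached: yes → true
  restocking fee paid: no → false
  item category ∈ {apparel, media}: perishable is not in the set → false
  return reason = other: unwanted == other is false
  days since delivery < 9 days: 20 < 9 is false
  item category ∈ {electronics, jewelry}: perishable is not in the set → false
  damaged in transit: yes → true
  item price > 605.85 USD: 423.56 > 605.85 is false
  NOT receipt or order number provided: no → true
Combine:
[1.1.1.1.1] false OR true = true
[1.1.1.1.2] false OR true = true
[1.1.1.1] true OR true = true
[1.1.1.2.1] true OR false = true
[1.1.1.2.2] false AND true = false
[1.1.1.2] true → false = false
[1.1.1] true OR false = true
[1.1] NOT true = false
[1.2.1.1] true OR false = true
[1.2.1.2] false AND false AND false = false
[1.2.1] true AND false = false
[1.2.2.1.1] exactly-one(false, true) = true
[1.2.2.1.2] false AND true = false
[1.2.2.1] exactly-one(true, false) = true
[1.2.2] NOT true = false
[1.2] false AND false = false
[1] false AND false = false
[root] NOT false = true
Overall: true → accepted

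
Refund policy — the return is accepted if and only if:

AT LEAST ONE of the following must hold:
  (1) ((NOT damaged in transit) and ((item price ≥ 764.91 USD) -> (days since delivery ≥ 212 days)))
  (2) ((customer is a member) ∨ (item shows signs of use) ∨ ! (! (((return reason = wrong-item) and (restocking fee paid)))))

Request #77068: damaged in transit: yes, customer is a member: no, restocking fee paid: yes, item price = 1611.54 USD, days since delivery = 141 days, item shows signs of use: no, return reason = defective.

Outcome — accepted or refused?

Atomic conditions:
  NOT damaged in transit: yes → false
  item price ≥ 764.91 USD: 1611.54 ≥ 764.91 is true
  days since delivery ≥ 212 days: 141 ≥ 212 is false
  customer is a member: no → false
  item shows signs of use: no → false
  return reason = wrong-item: defective == wrong-item is false
  restocking fee paid: yes → true
Combine:
[1.2] true → false = false
[1] false AND false = false
[2.3.1.1] false AND true = false
[2.3.1] NOT false = true
[2.3] NOT true = false
[2] false OR false OR false = false
[root] false OR false = false
Overall: false → refused

Refused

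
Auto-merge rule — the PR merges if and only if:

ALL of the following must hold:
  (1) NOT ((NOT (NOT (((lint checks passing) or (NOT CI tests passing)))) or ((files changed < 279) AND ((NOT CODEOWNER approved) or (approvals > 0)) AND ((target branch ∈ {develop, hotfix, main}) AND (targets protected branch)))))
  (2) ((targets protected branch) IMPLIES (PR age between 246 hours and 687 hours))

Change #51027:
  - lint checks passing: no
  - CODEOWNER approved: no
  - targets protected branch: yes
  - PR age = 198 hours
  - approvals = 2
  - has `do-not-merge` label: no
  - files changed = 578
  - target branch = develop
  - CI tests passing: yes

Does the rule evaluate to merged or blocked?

Blocked

Atomic conditions:
  lint checks passing: no → false
  NOT CI tests passing: yes → false
  files changed < 279: 578 < 279 is false
  NOT CODEOWNER approved: no → true
  approvals > 0: 2 > 0 is true
  target branch ∈ {develop, hotfix, main}: develop is in the set → true
  targets protected branch: yes → true
  PR age between 246 hours and 687 hours: 198 in [246, 687] is false
Combine:
[1.1.1.1.1] false OR false = false
[1.1.1.1] NOT false = true
[1.1.1] NOT true = false
[1.1.2.2] true OR true = true
[1.1.2.3] true AND true = true
[1.1.2] false AND true AND true = false
[1.1] false OR false = false
[1] NOT false = true
[2] true → false = false
[root] true AND false = false
Overall: false → blocked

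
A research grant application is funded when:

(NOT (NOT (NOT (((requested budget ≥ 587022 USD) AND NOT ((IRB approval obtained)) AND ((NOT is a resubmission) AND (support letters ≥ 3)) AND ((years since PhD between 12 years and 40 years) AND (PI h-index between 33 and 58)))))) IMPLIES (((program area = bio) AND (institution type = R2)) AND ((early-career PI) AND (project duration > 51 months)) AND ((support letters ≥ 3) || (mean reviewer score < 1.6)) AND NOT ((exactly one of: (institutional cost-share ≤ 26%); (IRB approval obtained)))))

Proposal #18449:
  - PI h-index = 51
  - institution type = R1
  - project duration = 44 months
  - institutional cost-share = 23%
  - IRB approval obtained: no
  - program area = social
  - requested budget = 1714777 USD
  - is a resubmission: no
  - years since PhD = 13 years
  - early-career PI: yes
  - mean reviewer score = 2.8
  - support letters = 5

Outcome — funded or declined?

Atomic conditions:
  requested budget ≥ 587022 USD: 1714777 ≥ 587022 is true
  IRB approval obtained: no → false
  NOT is a resubmission: no → true
  support letters ≥ 3: 5 ≥ 3 is true
  years since PhD between 12 years and 40 years: 13 in [12, 40] is true
  PI h-index between 33 and 58: 51 in [33, 58] is true
  program area = bio: social == bio is false
  institution type = R2: R1 == R2 is false
  early-career PI: yes → true
  project duration > 51 months: 44 > 51 is false
  mean reviewer score < 1.6: 2.8 < 1.6 is false
  institutional cost-share ≤ 26%: 23 ≤ 26 is true
Combine:
[1.1.1.1.2] NOT false = true
[1.1.1.1.3] true AND true = true
[1.1.1.1.4] true AND true = true
[1.1.1.1] true AND true AND true AND true = true
[1.1.1] NOT true = false
[1.1] NOT false = true
[1] NOT true = false
[2.1] false AND false = false
[2.2] true AND false = false
[2.3] true OR false = true
[2.4.1] exactly-one(true, false) = true
[2.4] NOT true = false
[2] false AND false AND true AND false = false
[root] false → false (antecedent false ⇒ implication holds) = true
Overall: true → funded

Funded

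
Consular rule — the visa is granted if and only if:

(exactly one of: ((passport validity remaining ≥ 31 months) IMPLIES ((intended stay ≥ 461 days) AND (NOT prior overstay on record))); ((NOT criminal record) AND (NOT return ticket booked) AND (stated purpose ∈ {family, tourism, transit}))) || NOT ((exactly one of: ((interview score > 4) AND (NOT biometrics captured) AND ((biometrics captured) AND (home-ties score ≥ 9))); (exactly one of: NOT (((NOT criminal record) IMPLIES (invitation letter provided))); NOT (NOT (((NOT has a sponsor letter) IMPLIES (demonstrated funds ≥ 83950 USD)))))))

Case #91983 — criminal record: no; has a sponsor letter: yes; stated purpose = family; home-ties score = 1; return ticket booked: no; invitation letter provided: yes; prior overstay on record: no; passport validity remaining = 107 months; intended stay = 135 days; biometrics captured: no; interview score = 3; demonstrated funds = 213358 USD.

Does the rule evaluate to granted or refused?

Granted

Atomic conditions:
  passport validity remaining ≥ 31 months: 107 ≥ 31 is true
  intended stay ≥ 461 days: 135 ≥ 461 is false
  NOT prior overstay on record: no → true
  NOT criminal record: no → true
  NOT return ticket booked: no → true
  stated purpose ∈ {family, tourism, transit}: family is in the set → true
  interview score > 4: 3 > 4 is false
  NOT biometrics captured: no → true
  biometrics captured: no → false
  home-ties score ≥ 9: 1 ≥ 9 is false
  invitation letter provided: yes → true
  NOT has a sponsor letter: yes → false
  demonstrated funds ≥ 83950 USD: 213358 ≥ 83950 is true
Combine:
[1.1.2] false AND true = false
[1.1] true → false = false
[1.2] true AND true AND true = true
[1] exactly-one(false, true) = true
[2.1.1.3] false AND false = false
[2.1.1] false AND true AND false = false
[2.1.2.1.1] true → true = true
[2.1.2.1] NOT true = false
[2.1.2.2.1.1] false → true (antecedent false ⇒ implication holds) = true
[2.1.2.2.1] NOT true = false
[2.1.2.2] NOT false = true
[2.1.2] exactly-one(false, true) = true
[2.1] exactly-one(false, true) = true
[2] NOT true = false
[root] true OR false = true
Overall: true → granted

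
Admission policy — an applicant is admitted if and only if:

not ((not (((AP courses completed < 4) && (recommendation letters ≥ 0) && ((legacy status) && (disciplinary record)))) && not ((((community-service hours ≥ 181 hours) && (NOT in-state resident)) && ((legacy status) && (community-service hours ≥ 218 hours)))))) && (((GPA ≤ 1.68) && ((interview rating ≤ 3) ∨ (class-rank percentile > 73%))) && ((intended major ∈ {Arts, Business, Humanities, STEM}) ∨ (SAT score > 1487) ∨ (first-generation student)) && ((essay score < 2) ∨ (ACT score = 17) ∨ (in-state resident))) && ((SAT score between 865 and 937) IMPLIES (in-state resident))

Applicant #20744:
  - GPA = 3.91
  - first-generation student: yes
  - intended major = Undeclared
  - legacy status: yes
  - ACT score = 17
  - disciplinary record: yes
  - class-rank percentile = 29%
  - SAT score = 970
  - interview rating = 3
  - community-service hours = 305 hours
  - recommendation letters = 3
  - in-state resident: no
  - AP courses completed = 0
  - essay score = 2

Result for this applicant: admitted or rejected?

Rejected

Atomic conditions:
  AP courses completed < 4: 0 < 4 is true
  recommendation letters ≥ 0: 3 ≥ 0 is true
  legacy status: yes → true
  disciplinary record: yes → true
  community-service hours ≥ 181 hours: 305 ≥ 181 is true
  NOT in-state resident: no → true
  community-service hours ≥ 218 hours: 305 ≥ 218 is true
  GPA ≤ 1.68: 3.91 ≤ 1.68 is false
  interview rating ≤ 3: 3 ≤ 3 is true
  class-rank percentile > 73%: 29 > 73 is false
  intended major ∈ {Arts, Business, Humanities, STEM}: Undeclared is not in the set → false
  SAT score > 1487: 970 > 1487 is false
  first-generation student: yes → true
  essay score < 2: 2 < 2 is false
  ACT score = 17: 17 == 17 is true
  in-state resident: no → false
  SAT score between 865 and 937: 970 in [865, 937] is false
Combine:
[1.1.1.1.3] true AND true = true
[1.1.1.1] true AND true AND true = true
[1.1.1] NOT true = false
[1.1.2.1.1] true AND true = true
[1.1.2.1.2] true AND true = true
[1.1.2.1] true AND true = true
[1.1.2] NOT true = false
[1.1] false AND false = false
[1] NOT false = true
[2.1.2] true OR false = true
[2.1] false AND true = false
[2.2] false OR false OR true = true
[2.3] false OR true OR false = true
[2] false AND true AND true = false
[3] false → false (antecedent false ⇒ implication holds) = true
[root] true AND false AND true = false
Overall: false → rejected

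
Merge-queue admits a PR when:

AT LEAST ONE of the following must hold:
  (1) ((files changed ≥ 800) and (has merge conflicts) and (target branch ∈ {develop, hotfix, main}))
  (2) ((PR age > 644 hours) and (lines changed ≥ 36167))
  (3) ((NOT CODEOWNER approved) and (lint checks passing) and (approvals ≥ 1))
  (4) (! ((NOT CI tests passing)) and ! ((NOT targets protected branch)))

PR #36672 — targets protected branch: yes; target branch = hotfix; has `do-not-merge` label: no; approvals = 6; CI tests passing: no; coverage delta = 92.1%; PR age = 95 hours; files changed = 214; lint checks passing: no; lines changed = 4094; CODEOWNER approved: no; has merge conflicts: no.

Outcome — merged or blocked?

Blocked

Atomic conditions:
  files changed ≥ 800: 214 ≥ 800 is false
  has merge conflicts: no → false
  target branch ∈ {develop, hotfix, main}: hotfix is in the set → true
  PR age > 644 hours: 95 > 644 is false
  lines changed ≥ 36167: 4094 ≥ 36167 is false
  NOT CODEOWNER approved: no → true
  lint checks passing: no → false
  approvals ≥ 1: 6 ≥ 1 is true
  NOT CI tests passing: no → true
  NOT targets protected branch: yes → false
Combine:
[1] false AND false AND true = false
[2] false AND false = false
[3] true AND false AND true = false
[4.1] NOT true = false
[4.2] NOT false = true
[4] false AND true = false
[root] false OR false OR false OR false = false
Overall: false → blocked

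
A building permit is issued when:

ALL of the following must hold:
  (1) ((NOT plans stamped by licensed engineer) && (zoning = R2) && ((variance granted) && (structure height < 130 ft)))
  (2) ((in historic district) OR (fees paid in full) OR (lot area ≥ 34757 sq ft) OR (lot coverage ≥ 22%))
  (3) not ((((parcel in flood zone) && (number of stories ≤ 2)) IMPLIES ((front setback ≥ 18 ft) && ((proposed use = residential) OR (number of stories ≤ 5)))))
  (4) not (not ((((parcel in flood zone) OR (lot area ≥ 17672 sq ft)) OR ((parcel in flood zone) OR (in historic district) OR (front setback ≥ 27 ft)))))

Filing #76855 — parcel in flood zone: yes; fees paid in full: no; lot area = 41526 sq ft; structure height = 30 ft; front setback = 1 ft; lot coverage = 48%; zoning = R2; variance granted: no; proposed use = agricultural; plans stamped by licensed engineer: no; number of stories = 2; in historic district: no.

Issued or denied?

Atomic conditions:
  NOT plans stamped by licensed engineer: no → true
  zoning = R2: R2 == R2 is true
  variance granted: no → false
  structure height < 130 ft: 30 < 130 is true
  in historic district: no → false
  fees paid in full: no → false
  lot area ≥ 34757 sq ft: 41526 ≥ 34757 is true
  lot coverage ≥ 22%: 48 ≥ 22 is true
  parcel in flood zone: yes → true
  number of stories ≤ 2: 2 ≤ 2 is true
  front setback ≥ 18 ft: 1 ≥ 18 is false
  proposed use = residential: agricultural == residential is false
  number of stories ≤ 5: 2 ≤ 5 is true
  lot area ≥ 17672 sq ft: 41526 ≥ 17672 is true
  front setback ≥ 27 ft: 1 ≥ 27 is false
Combine:
[1.3] false AND true = false
[1] true AND true AND false = false
[2] false OR false OR true OR true = true
[3.1.1] true AND true = true
[3.1.2.2] false OR true = true
[3.1.2] false AND true = false
[3.1] true → false = false
[3] NOT false = true
[4.1.1.1] true OR true = true
[4.1.1.2] true OR false OR false = true
[4.1.1] true OR true = true
[4.1] NOT true = false
[4] NOT false = true
[root] false AND true AND true AND true = false
Overall: false → denied

Denied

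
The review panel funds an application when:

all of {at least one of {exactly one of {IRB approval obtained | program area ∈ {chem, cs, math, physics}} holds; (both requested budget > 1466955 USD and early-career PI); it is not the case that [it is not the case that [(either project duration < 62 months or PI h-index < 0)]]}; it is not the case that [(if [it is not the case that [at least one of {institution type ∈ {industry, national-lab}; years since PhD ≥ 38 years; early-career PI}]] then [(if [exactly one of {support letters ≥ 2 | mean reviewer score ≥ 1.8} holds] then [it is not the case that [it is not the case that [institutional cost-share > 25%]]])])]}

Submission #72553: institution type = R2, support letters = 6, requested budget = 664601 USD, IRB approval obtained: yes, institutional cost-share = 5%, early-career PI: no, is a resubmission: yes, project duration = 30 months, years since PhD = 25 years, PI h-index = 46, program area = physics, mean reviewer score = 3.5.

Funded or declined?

Atomic conditions:
  IRB approval obtained: yes → true
  program area ∈ {chem, cs, math, physics}: physics is in the set → true
  requested budget > 1466955 USD: 664601 > 1466955 is false
  early-career PI: no → false
  project duration < 62 months: 30 < 62 is true
  PI h-index < 0: 46 < 0 is false
  institution type ∈ {industry, national-lab}: R2 is not in the set → false
  years since PhD ≥ 38 years: 25 ≥ 38 is false
  support letters ≥ 2: 6 ≥ 2 is true
  mean reviewer score ≥ 1.8: 3.5 ≥ 1.8 is true
  institutional cost-share > 25%: 5 > 25 is false
Combine:
[1.1] exactly-one(true, true) = false
[1.2] false AND false = false
[1.3.1.1] true OR false = true
[1.3.1] NOT true = false
[1.3] NOT false = true
[1] false OR false OR true = true
[2.1.1.1] false OR false OR false = false
[2.1.1] NOT false = true
[2.1.2.1] exactly-one(true, true) = false
[2.1.2.2.1] NOT false = true
[2.1.2.2] NOT true = false
[2.1.2] false → false (antecedent false ⇒ implication holds) = true
[2.1] true → true = true
[2] NOT true = false
[root] true AND false = false
Overall: false → declined

Declined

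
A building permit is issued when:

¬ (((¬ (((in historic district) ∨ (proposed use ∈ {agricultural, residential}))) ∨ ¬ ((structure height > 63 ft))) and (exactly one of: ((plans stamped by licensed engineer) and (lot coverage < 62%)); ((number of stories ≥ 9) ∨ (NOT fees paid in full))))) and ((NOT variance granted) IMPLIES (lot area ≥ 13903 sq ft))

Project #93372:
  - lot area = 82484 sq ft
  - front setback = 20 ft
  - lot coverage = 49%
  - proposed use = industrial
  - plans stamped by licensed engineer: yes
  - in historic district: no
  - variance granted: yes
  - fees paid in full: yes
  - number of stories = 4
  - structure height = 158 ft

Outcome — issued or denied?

Denied

Atomic conditions:
  in historic district: no → false
  proposed use ∈ {agricultural, residential}: industrial is not in the set → false
  structure height > 63 ft: 158 > 63 is true
  plans stamped by licensed engineer: yes → true
  lot coverage < 62%: 49 < 62 is true
  number of stories ≥ 9: 4 ≥ 9 is false
  NOT fees paid in full: yes → false
  NOT variance granted: yes → false
  lot area ≥ 13903 sq ft: 82484 ≥ 13903 is true
Combine:
[1.1.1.1.1] false OR false = false
[1.1.1.1] NOT false = true
[1.1.1.2] NOT true = false
[1.1.1] true OR false = true
[1.1.2.1] true AND true = true
[1.1.2.2] false OR false = false
[1.1.2] exactly-one(true, false) = true
[1.1] true AND true = true
[1] NOT true = false
[2] false → true (antecedent false ⇒ implication holds) = true
[root] false AND true = false
Overall: false → denied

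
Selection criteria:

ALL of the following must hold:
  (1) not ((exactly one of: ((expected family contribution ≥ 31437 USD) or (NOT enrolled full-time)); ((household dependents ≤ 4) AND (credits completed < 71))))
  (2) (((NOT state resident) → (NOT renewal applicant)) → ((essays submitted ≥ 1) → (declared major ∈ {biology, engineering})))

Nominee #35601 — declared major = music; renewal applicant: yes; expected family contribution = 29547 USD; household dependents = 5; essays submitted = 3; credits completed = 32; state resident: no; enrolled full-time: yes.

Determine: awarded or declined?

Awarded

Atomic conditions:
  expected family contribution ≥ 31437 USD: 29547 ≥ 31437 is false
  NOT enrolled full-time: yes → false
  household dependents ≤ 4: 5 ≤ 4 is false
  credits completed < 71: 32 < 71 is true
  NOT state resident: no → true
  NOT renewal applicant: yes → false
  essays submitted ≥ 1: 3 ≥ 1 is true
  declared major ∈ {biology, engineering}: music is not in the set → false
Combine:
[1.1.1] false OR false = false
[1.1.2] false AND true = false
[1.1] exactly-one(false, false) = false
[1] NOT false = true
[2.1] true → false = false
[2.2] true → false = false
[2] false → false (antecedent false ⇒ implication holds) = true
[root] true AND true = true
Overall: true → awarded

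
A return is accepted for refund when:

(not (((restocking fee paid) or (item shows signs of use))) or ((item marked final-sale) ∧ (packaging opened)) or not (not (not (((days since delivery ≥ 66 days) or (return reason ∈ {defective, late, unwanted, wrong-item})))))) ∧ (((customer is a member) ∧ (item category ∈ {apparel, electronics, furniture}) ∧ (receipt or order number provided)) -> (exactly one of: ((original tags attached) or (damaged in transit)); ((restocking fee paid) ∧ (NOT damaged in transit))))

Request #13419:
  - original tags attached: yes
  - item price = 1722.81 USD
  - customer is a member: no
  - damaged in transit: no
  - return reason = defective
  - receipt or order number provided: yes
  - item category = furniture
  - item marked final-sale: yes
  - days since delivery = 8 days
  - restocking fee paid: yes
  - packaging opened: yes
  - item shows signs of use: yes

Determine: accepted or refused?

Accepted

Atomic conditions:
  restocking fee paid: yes → true
  item shows signs of use: yes → true
  item marked final-sale: yes → true
  packaging opened: yes → true
  days since delivery ≥ 66 days: 8 ≥ 66 is false
  return reason ∈ {defective, late, unwanted, wrong-item}: defective is in the set → true
  customer is a member: no → false
  item category ∈ {apparel, electronics, furniture}: furniture is in the set → true
  receipt or order number provided: yes → true
  original tags attached: yes → true
  damaged in transit: no → false
  NOT damaged in transit: no → true
Combine:
[1.1.1] true OR true = true
[1.1] NOT true = false
[1.2] true AND true = true
[1.3.1.1.1] false OR true = true
[1.3.1.1] NOT true = false
[1.3.1] NOT false = true
[1.3] NOT true = false
[1] false OR true OR false = true
[2.1] false AND true AND true = false
[2.2.1] true OR false = true
[2.2.2] true AND true = true
[2.2] exactly-one(true, true) = false
[2] false → false (antecedent false ⇒ implication holds) = true
[root] true AND true = true
Overall: true → accepted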